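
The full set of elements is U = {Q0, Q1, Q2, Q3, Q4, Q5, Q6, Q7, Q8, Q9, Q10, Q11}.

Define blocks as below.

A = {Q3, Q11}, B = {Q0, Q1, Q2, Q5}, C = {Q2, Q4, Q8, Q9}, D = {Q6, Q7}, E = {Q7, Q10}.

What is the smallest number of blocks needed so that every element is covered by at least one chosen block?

5

A, B, C, D, and E cover everything between them: the union {Q0, Q1, Q2, Q3, Q4, Q5, Q6, Q7, Q8, Q9, Q10, Q11} is all of U.
No 4 of the 5 blocks cover everything (all 5 combinations miss at least one element), so 5 is optimal.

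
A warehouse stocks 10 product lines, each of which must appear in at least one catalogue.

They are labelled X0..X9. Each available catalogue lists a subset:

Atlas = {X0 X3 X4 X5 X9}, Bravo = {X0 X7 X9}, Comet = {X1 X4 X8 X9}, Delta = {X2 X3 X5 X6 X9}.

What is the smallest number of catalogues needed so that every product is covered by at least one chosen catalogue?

3

Bravo and Comet and Delta together: Bravo ∪ Comet ∪ Delta = {X0, X1, X2, X3, X4, X5, X6, X7, X8, X9} — every product is covered.
Only Comet contains X1, so Comet is forced; the remaining 6 products need at least 2 more catalogues (each remaining catalogue adds at most 4) — so at least 3 catalogues are needed, and 3 is optimal.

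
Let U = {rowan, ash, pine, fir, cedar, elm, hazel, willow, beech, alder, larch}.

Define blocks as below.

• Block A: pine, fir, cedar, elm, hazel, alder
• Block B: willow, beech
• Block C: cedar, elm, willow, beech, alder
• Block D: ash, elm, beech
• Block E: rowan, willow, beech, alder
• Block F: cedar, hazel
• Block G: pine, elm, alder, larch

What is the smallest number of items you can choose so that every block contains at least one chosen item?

Take H = {hazel, beech, larch}. Each listed block contains at least one of these, so H is a hitting set of size 3.
The blocks B, F, G are pairwise disjoint, so any hitting set needs a separate item for each — at least 3. Hence 3 is optimal.

3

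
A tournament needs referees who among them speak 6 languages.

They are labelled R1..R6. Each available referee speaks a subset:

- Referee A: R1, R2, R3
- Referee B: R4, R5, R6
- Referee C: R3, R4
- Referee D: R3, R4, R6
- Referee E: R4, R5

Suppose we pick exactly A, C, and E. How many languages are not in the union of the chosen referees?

Union of A, C, E = {R1, R2, R3, R4, R5}.
Not covered: R6 — 1 language.

1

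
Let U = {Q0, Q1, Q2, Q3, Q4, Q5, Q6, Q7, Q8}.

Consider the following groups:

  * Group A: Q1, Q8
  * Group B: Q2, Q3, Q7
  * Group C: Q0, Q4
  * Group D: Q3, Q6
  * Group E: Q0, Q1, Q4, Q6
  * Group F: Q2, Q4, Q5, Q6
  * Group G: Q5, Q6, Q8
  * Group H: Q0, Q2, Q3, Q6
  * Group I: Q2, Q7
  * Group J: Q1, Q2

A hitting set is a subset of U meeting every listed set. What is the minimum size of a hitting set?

T = {Q1, Q2, Q4, Q6} meets every group (each contains at least one member of T), and |T| = 4.
The groups A, C, D, I are pairwise disjoint, so any hitting set needs a separate element for each — at least 4. Hence 4 is optimal.

4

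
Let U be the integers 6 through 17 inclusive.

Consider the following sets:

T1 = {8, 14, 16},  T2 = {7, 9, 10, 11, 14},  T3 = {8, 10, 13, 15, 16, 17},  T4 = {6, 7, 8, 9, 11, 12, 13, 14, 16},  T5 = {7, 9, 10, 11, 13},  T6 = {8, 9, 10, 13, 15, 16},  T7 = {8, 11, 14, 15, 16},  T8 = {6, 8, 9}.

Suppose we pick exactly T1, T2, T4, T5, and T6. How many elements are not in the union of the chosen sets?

1

Union of T1, T2, T4, T5, T6 = {6, 7, 8, 9, 10, 11, 12, 13, 14, 15, 16}.
Not covered: 17 — 1 element.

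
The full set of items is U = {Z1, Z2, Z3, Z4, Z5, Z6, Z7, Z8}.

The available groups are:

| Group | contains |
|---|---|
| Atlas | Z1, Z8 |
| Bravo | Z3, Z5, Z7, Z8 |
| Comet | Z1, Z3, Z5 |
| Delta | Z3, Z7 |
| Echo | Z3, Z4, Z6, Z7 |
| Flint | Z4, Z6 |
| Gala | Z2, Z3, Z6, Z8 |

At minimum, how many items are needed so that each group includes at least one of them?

3

Take H = {Z1, Z3, Z6}. Each listed group contains at least one of these, so H is a hitting set of size 3.
The groups Atlas, Delta, Flint are pairwise disjoint, so any hitting set needs a separate item for each — at least 3. Hence 3 is optimal.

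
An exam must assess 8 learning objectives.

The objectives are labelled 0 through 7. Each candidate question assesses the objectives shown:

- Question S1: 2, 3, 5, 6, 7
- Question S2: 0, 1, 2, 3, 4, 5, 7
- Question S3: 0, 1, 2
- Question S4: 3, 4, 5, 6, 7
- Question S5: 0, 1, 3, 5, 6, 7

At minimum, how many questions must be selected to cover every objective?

2

S3 and S4 together: S3 ∪ S4 = {0, 1, 2, 3, 4, 5, 6, 7} — every objective is covered.
No single question has all 8 objectives (the largest, S2, has 7), so 2 is optimal.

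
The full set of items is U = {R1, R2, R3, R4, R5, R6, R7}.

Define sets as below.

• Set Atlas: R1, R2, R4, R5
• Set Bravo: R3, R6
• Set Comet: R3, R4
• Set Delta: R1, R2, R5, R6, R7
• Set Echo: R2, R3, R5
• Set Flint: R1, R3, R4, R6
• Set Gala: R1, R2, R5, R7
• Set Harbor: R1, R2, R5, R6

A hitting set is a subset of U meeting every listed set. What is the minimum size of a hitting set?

2

The 2 items {R1, R3} hit every set.
The sets Bravo, Gala are pairwise disjoint, so any hitting set needs a separate item for each — at least 2. Hence 2 is optimal.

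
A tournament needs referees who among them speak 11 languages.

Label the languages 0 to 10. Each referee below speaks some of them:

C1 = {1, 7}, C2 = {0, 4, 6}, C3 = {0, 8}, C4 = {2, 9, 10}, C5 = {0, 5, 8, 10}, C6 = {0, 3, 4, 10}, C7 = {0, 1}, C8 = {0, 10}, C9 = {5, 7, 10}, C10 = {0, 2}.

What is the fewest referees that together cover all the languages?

Take {C1, C2, C4, C5, C6}. Their union is {0, 1, 2, 3, 4, 5, 6, 7, 8, 9, 10}, which is all 11 languages.
Only C6 contains 3, so C6 is forced; the remaining 7 languages need at least 4 more referees (each remaining referee adds at most 2) — so at least 5 referees are needed, and 5 is optimal.

5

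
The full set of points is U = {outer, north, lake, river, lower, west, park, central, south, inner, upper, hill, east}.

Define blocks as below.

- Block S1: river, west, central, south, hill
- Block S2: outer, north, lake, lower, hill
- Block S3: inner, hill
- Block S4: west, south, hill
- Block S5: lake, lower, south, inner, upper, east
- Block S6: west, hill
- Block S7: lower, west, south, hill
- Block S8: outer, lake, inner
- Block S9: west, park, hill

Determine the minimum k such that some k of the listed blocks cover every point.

S1, S2, S5, and S9 cover everything between them: the union {outer, north, lake, river, lower, west, park, central, south, inner, upper, hill, east} is all of U.
No 3 of the 9 blocks cover everything (all 84 combinations miss at least one point), so 4 is optimal.

4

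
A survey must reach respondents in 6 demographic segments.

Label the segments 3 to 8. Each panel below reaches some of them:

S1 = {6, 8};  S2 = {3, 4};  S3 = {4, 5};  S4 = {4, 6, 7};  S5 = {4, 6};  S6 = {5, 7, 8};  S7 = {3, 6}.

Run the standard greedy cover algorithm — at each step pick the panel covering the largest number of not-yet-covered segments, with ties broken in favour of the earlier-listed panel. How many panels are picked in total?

3

Greedy: pick S4 (covers 3 new) → pick S6 (covers 2 new) → pick S2 (covers 1 new). Total picks: 3.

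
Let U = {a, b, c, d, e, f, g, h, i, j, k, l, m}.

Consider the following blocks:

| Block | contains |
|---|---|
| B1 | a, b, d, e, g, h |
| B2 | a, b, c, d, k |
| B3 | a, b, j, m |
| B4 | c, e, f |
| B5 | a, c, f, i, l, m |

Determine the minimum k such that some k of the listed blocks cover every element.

Take {B1, B2, B3, B5}. Their union is {a, b, c, d, e, f, g, h, i, j, k, l, m}, which is all 13 elements.
Only B3 contains j, so B3 is forced; the remaining 9 elements need at least 3 more blocks (each remaining block adds at most 4) — so at least 4 blocks are needed, and 4 is optimal.

4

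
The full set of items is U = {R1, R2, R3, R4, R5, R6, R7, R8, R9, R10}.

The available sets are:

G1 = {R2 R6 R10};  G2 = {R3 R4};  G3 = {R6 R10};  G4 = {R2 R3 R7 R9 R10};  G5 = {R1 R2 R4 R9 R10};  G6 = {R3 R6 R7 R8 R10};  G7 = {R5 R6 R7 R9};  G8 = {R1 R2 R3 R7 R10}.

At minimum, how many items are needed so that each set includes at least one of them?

Take H = {R4, R6, R10}. Each listed set contains at least one of these, so H is a hitting set of size 3.
No choice of 2 items meets every set, so 3 is the minimum.

3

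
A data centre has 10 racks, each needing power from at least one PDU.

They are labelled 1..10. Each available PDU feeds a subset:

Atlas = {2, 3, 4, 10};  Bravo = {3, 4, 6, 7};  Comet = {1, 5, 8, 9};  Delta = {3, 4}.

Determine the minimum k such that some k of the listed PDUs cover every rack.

Take {Atlas, Bravo, Comet}. Their union is {1, 2, 3, 4, 5, 6, 7, 8, 9, 10}, which is all 10 racks.
Each PDU has at most 4 racks, and 2·4 = 8 < 10 — so at least 3 PDUs are needed, and 3 is optimal.

3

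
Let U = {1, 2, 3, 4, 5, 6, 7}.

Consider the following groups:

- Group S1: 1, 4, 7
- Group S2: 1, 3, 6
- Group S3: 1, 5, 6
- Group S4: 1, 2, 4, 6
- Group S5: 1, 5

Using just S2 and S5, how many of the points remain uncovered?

3

Union of S2, S5 = {1, 3, 5, 6}.
Not covered: 2, 4, 7 — 3 points.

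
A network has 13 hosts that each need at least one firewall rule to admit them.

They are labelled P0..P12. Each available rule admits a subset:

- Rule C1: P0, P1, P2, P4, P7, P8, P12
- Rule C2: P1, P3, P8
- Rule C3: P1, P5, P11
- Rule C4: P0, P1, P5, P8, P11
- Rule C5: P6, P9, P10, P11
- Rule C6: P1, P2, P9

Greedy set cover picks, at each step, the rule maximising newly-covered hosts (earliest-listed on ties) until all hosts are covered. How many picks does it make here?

Greedy: pick C1 (covers 7 new) → pick C5 (covers 4 new) → pick C2 (covers 1 new) → pick C3 (covers 1 new). Total picks: 4.

4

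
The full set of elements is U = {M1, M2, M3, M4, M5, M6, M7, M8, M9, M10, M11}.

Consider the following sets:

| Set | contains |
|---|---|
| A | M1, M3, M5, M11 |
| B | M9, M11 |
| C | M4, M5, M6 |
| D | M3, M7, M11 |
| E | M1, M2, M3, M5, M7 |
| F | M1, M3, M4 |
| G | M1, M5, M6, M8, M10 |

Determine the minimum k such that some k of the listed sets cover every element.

4

B and C and E and G together: B ∪ C ∪ E ∪ G = {M1, M2, M3, M4, M5, M6, M7, M8, M9, M10, M11} — every element is covered.
No 3 of the 7 sets cover everything (all 35 combinations miss at least one element), so 4 is optimal.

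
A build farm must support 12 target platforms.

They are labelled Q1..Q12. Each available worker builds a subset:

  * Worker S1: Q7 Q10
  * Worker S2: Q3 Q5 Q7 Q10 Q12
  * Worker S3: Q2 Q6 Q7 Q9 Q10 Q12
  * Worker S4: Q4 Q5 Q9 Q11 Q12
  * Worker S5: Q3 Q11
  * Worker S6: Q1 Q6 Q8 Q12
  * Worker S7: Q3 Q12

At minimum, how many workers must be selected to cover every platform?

S3 and S4 and S5 and S6 together: S3 ∪ S4 ∪ S5 ∪ S6 = {Q1, Q2, Q3, Q4, Q5, Q6, Q7, Q8, Q9, Q10, Q11, Q12} — every platform is covered.
No 3 of the 7 workers cover everything (all 35 combinations miss at least one platform), so 4 is optimal.

4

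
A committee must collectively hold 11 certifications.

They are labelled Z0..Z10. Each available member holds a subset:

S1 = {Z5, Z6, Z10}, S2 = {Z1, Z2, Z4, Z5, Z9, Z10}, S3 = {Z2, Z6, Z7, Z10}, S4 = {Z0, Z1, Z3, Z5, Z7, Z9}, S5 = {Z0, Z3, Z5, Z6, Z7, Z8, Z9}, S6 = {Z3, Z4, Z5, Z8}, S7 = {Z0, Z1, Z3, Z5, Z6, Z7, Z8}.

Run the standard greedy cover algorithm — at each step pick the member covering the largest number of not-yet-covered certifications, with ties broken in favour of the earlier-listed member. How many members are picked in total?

Greedy: pick S5 (covers 7 new) → pick S2 (covers 4 new). Total picks: 2.

2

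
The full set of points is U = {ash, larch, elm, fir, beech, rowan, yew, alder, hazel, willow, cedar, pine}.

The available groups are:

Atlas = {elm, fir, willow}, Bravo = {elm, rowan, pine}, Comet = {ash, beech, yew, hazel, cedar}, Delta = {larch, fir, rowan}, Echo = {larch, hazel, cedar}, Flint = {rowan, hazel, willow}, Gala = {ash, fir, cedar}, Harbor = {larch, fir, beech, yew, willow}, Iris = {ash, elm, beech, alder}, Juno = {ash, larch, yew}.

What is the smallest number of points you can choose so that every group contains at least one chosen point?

4

H = {larch, elm, fir, hazel} meets every group (each contains at least one member of H), and |H| = 4.
No choice of 3 points meets every group, so 4 is the minimum.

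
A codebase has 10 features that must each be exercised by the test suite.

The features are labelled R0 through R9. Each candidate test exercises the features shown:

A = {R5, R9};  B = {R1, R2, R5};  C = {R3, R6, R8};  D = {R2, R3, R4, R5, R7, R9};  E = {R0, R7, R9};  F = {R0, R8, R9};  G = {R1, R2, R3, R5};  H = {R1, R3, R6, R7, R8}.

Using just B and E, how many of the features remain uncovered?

Union of B, E = {R0, R1, R2, R5, R7, R9}.
Not covered: R3, R4, R6, R8 — 4 features.

4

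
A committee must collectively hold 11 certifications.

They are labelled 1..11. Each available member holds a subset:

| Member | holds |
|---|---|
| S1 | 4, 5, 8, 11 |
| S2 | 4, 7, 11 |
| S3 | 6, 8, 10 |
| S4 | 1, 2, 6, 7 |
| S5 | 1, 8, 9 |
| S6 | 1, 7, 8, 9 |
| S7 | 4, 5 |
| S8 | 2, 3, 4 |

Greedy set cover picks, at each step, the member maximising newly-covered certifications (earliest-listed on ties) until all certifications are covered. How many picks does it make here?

Greedy: pick S1 (covers 4 new) → pick S4 (covers 4 new) → pick S3 (covers 1 new) → pick S5 (covers 1 new) → pick S8 (covers 1 new). Total picks: 5.
(The true minimum cover uses only 4 members, so greedy is not optimal here.)

5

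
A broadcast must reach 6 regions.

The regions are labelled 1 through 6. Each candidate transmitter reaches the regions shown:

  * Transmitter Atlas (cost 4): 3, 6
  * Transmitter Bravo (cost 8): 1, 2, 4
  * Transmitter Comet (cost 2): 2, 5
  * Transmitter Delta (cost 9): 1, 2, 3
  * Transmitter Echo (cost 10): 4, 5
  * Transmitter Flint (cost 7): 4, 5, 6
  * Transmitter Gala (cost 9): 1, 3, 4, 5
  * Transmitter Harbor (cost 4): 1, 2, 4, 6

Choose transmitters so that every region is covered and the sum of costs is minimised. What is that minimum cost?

10

Atlas, Comet, Harbor together cover every region (Atlas ∪ Comet ∪ Harbor = {1, 2, 3, 4, 5, 6}); total cost 4 + 2 + 4 = 10.
No covering selection has total cost below 10.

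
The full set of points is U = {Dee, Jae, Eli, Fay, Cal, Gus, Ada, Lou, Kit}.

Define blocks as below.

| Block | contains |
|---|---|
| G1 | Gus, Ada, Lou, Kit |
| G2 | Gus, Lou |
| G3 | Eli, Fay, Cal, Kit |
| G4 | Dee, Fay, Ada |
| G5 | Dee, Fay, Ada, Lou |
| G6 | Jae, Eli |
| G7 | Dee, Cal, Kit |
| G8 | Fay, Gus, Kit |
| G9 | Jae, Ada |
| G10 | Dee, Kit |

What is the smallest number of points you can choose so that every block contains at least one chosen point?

4

Take H = {Eli, Gus, Ada, Kit}. Each listed block contains at least one of these, so H is a hitting set of size 4.
No choice of 3 points meets every block, so 4 is the minimum.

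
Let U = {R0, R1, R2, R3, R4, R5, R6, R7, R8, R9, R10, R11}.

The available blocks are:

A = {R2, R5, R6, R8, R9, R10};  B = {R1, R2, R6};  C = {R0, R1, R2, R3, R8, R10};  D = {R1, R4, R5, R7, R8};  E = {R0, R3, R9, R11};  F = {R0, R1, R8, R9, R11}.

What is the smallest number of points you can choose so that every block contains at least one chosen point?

H = {R1, R9} meets every block (each contains at least one member of H), and |H| = 2.
The blocks B, E are pairwise disjoint, so any hitting set needs a separate point for each — at least 2. Hence 2 is optimal.

2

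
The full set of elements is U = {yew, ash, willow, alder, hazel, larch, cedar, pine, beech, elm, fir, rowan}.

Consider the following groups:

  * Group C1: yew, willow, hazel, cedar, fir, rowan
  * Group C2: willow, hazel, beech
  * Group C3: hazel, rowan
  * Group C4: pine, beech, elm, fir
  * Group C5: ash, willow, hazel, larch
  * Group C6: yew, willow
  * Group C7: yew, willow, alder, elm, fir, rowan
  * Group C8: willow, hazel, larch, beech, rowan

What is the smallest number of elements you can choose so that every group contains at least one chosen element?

3

The 3 elements {yew, hazel, elm} hit every group.
The groups C3, C4, C6 are pairwise disjoint, so any hitting set needs a separate element for each — at least 3. Hence 3 is optimal.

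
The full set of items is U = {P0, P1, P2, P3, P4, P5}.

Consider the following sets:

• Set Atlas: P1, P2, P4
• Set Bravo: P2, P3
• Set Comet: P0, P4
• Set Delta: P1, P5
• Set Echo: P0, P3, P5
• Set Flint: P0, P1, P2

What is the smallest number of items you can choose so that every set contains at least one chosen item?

The 3 items {P2, P4, P5} hit every set.
The sets Bravo, Comet, Delta are pairwise disjoint, so any hitting set needs a separate item for each — at least 3. Hence 3 is optimal.

3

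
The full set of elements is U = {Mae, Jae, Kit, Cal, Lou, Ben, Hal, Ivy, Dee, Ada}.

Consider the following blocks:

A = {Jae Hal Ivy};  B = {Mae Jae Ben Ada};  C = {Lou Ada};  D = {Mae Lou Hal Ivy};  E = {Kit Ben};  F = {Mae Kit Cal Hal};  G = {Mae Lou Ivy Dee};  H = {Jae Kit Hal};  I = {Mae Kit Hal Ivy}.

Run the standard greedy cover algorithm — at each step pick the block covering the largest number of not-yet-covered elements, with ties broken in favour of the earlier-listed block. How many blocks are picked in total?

Greedy: pick B (covers 4 new) → pick D (covers 3 new) → pick F (covers 2 new) → pick G (covers 1 new). Total picks: 4.
(The true minimum cover uses only 3 blocks, so greedy is not optimal here.)

4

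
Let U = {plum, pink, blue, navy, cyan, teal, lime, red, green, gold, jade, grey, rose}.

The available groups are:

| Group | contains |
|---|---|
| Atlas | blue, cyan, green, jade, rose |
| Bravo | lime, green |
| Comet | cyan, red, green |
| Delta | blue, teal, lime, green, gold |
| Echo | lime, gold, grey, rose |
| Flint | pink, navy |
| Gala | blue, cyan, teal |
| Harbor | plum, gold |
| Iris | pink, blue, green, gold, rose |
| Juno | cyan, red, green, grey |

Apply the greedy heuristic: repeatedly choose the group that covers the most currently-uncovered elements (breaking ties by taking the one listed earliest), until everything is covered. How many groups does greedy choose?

Greedy: pick Atlas (covers 5 new) → pick Delta (covers 3 new) → pick Flint (covers 2 new) → pick Juno (covers 2 new) → pick Harbor (covers 1 new). Total picks: 5.

5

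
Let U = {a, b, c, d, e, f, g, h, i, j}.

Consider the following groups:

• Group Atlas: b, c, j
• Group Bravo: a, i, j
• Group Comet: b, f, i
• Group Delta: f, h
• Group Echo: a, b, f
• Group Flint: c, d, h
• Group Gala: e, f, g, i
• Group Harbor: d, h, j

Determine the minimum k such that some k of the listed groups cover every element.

Echo, Flint, Gala, and Harbor cover everything between them: the union {a, b, c, d, e, f, g, h, i, j} is all of U.
No 3 of the 8 groups cover everything (all 56 combinations miss at least one element), so 4 is optimal.

4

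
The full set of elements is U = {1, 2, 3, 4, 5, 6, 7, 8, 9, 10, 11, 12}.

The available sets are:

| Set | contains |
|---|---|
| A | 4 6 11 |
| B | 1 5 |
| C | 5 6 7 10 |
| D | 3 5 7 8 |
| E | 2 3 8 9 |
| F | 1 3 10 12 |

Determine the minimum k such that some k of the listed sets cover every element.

4

Take {A, D, E, F}. Their union is {1, 2, 3, 4, 5, 6, 7, 8, 9, 10, 11, 12}, which is all 12 elements.
Only A contains 4, so A is forced; the remaining 9 elements need at least 3 more sets (each remaining set adds at most 4) — so at least 4 sets are needed, and 4 is optimal.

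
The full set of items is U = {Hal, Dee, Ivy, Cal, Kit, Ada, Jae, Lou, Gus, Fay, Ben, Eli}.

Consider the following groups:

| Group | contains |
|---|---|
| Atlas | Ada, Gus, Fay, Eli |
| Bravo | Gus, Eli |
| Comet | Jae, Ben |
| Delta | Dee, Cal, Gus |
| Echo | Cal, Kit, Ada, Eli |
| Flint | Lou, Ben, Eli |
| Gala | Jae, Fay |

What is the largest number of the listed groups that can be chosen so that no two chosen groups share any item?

3

Delta, Flint, Gala are pairwise disjoint (Delta={Dee,Cal,Gus}; Flint={Lou,Ben,Eli}; Gala={Jae,Fay}).
Every remaining group overlaps one of these, and no 4 of the listed groups are pairwise disjoint, so 3 is the maximum.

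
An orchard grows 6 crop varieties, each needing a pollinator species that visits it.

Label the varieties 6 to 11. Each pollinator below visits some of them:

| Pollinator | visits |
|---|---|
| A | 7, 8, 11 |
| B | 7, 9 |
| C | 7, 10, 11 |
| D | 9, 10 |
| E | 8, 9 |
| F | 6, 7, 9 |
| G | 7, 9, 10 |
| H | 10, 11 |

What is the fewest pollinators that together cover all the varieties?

3

Take {E, F, H}. Their union is {6, 7, 8, 9, 10, 11}, which is all 6 varieties.
Only F contains 6, so F is forced; the remaining 3 varieties need at least 2 more pollinators (each remaining pollinator adds at most 2) — so at least 3 pollinators are needed, and 3 is optimal.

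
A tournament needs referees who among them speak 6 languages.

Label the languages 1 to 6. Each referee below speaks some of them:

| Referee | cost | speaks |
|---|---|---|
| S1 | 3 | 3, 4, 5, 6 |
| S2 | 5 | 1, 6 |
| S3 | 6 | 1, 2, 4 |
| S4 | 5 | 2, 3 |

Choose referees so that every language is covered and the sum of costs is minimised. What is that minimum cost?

9

S1, S3 together cover every language (S1 ∪ S3 = {1, 2, 3, 4, 5, 6}); total cost 3 + 6 = 9.
No covering selection has total cost below 9.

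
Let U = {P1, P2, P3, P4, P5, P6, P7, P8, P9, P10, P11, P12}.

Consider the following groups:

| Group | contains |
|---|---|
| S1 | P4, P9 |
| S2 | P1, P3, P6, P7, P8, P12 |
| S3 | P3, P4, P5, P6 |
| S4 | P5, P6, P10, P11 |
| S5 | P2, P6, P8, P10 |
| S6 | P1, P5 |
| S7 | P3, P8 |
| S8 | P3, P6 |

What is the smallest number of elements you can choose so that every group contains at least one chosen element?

4

The 4 elements {P3, P5, P6, P9} hit every group.
No choice of 3 elements meets every group, so 4 is the minimum.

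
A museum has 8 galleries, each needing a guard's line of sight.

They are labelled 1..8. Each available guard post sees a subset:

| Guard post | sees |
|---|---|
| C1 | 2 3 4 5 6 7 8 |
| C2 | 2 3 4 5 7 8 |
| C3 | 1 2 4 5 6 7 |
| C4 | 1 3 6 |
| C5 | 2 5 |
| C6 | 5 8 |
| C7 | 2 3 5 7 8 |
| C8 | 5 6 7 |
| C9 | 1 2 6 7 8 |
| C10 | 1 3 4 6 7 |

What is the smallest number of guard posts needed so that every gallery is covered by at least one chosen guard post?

C2 and C9 together: C2 ∪ C9 = {1, 2, 3, 4, 5, 6, 7, 8} — every gallery is covered.
No single guard post has all 8 galleries (the largest, C1, has 7), so 2 is optimal.

2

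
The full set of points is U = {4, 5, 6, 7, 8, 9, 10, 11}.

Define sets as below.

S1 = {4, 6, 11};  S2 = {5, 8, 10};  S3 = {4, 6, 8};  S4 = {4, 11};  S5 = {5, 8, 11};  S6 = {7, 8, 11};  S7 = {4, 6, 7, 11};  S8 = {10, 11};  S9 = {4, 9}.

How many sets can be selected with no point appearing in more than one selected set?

S3, S8 are pairwise disjoint (S3={4,6,8}; S8={10,11}).
Every remaining set overlaps one of these, and no 3 of the listed sets are pairwise disjoint, so 2 is the maximum.

2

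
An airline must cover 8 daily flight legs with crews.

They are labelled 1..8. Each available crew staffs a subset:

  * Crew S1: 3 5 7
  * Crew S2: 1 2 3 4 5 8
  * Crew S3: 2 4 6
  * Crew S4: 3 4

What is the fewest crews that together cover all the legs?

Take {S1, S2, S3}. Their union is {1, 2, 3, 4, 5, 6, 7, 8}, which is all 8 legs.
Only S2 contains 1, so S2 is forced; the remaining 2 legs need at least 2 more crews (each remaining crew adds at most 1) — so at least 3 crews are needed, and 3 is optimal.

3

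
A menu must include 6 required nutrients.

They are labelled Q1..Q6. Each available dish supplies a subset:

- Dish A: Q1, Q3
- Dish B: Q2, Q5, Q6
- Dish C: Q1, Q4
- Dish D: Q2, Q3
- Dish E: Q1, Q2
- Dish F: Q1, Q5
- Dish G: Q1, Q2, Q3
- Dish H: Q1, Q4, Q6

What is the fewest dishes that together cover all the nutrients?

3

A and B and H together: A ∪ B ∪ H = {Q1, Q2, Q3, Q4, Q5, Q6} — every nutrient is covered.
No 2 of the 8 dishes cover everything (all 28 combinations miss at least one nutrient), so 3 is optimal.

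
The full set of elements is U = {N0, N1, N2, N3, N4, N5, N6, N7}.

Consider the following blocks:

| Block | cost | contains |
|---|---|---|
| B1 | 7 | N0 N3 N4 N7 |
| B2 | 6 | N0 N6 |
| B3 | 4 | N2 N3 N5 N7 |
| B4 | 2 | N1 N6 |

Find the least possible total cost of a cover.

13

B1, B3, B4 together cover every element (B1 ∪ B3 ∪ B4 = {N0, N1, N2, N3, N4, N5, N6, N7}); total cost 7 + 4 + 2 = 13.
No covering selection has total cost below 13.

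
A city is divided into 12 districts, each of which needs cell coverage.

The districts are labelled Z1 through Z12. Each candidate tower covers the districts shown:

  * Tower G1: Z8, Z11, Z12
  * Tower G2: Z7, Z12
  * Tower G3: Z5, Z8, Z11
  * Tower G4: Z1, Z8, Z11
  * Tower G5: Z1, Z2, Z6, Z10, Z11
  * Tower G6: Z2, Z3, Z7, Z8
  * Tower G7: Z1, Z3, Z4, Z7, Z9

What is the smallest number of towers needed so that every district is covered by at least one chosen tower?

Take {G2, G3, G5, G7}. Their union is {Z1, Z2, Z3, Z4, Z5, Z6, Z7, Z8, Z9, Z10, Z11, Z12}, which is all 12 districts.
No 3 of the 7 towers cover everything (all 35 combinations miss at least one district), so 4 is optimal.

4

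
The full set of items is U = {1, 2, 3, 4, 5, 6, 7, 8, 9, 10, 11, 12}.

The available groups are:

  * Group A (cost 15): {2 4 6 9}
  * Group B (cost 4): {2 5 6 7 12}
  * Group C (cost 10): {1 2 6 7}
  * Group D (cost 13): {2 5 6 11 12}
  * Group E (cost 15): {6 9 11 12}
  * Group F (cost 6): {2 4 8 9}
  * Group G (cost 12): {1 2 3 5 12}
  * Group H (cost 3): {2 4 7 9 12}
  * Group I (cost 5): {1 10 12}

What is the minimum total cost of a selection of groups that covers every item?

D, F, G, H, I together cover every item (D ∪ F ∪ G ∪ H ∪ I = {1, 2, 3, 4, 5, 6, 7, 8, 9, 10, 11, 12}); total cost 13 + 6 + 12 + 3 + 5 = 39.
The greedy pick H, B, I, F, G, D costs 43; no covering selection beats 39.

39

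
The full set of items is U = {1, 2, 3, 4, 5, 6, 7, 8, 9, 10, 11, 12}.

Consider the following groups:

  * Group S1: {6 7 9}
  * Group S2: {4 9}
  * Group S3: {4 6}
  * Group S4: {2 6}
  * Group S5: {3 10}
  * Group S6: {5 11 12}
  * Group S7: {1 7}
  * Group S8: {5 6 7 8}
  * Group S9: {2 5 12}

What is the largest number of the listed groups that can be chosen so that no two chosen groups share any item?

S2, S4, S5, S6, S7 are pairwise disjoint (S2={4,9}; S4={2,6}; S5={3,10}; S6={5,11,12}; S7={1,7}).
Every remaining group overlaps one of these, and no 6 of the listed groups are pairwise disjoint, so 5 is the maximum.

5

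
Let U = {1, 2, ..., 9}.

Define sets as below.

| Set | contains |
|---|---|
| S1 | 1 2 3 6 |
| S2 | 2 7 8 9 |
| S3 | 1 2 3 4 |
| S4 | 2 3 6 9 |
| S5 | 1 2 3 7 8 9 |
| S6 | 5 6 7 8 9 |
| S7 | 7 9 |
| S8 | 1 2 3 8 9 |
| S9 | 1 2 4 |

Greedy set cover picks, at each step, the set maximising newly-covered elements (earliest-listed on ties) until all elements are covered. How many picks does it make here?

3

Greedy: pick S5 (covers 6 new) → pick S6 (covers 2 new) → pick S3 (covers 1 new). Total picks: 3.
(The true minimum cover uses only 2 sets, so greedy is not optimal here.)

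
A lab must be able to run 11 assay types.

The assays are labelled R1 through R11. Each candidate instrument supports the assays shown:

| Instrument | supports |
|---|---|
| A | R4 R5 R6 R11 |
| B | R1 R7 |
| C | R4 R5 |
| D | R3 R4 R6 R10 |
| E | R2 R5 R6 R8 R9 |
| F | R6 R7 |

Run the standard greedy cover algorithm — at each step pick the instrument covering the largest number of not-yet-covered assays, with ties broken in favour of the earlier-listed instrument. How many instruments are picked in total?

4

Greedy: pick E (covers 5 new) → pick D (covers 3 new) → pick B (covers 2 new) → pick A (covers 1 new). Total picks: 4.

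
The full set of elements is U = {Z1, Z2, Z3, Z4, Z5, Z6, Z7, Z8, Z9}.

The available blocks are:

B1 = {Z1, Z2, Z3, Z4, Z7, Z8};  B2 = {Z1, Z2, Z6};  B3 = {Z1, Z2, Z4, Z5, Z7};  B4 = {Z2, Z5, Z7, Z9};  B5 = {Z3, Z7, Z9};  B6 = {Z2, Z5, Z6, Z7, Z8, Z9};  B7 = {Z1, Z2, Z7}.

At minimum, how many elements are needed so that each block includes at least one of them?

2

Take H = {Z2, Z9}. Each listed block contains at least one of these, so H is a hitting set of size 2.
The blocks B2, B5 are pairwise disjoint, so any hitting set needs a separate element for each — at least 2. Hence 2 is optimal.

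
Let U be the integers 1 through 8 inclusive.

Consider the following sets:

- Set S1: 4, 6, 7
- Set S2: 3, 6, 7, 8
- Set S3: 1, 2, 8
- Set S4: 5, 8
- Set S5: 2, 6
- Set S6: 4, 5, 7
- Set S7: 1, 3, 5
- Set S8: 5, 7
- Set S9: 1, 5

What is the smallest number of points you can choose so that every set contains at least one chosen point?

3

Take H = {5, 6, 8}. Each listed set contains at least one of these, so H is a hitting set of size 3.
No choice of 2 points meets every set, so 3 is the minimum.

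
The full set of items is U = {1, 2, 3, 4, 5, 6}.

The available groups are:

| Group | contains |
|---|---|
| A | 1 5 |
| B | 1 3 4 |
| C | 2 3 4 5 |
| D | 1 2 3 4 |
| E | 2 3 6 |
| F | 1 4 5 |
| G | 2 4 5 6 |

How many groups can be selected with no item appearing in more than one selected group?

E, F are pairwise disjoint (E={2,3,6}; F={1,4,5}).
Every remaining group overlaps one of these, and no 3 of the listed groups are pairwise disjoint, so 2 is the maximum.

2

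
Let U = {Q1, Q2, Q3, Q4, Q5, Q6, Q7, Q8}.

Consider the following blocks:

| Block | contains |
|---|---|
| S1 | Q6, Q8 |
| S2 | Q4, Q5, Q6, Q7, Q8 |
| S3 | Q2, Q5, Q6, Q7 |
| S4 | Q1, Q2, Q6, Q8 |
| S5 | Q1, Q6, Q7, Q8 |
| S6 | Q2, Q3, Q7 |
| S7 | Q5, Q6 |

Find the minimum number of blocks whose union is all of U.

S2, S5, and S6 cover everything between them: the union {Q1, Q2, Q3, Q4, Q5, Q6, Q7, Q8} is all of U.
Only S6 contains Q3, so S6 is forced; the remaining 5 elements need at least 2 more blocks (each remaining block adds at most 4) — so at least 3 blocks are needed, and 3 is optimal.

3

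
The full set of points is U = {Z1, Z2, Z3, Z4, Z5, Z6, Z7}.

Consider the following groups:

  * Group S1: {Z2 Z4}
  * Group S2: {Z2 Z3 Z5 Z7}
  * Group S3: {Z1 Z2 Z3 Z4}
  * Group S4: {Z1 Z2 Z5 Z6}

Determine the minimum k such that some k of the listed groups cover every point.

S1, S2, and S4 cover everything between them: the union {Z1, Z2, Z3, Z4, Z5, Z6, Z7} is all of U.
Only S4 contains Z6, so S4 is forced; the remaining 3 points need at least 2 more groups (each remaining group adds at most 2) — so at least 3 groups are needed, and 3 is optimal.

3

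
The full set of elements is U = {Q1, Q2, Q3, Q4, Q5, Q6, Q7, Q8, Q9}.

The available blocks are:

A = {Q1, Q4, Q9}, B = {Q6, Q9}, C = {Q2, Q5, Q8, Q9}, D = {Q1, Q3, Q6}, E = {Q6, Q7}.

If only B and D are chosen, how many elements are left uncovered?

5

Union of B, D = {Q1, Q3, Q6, Q9}.
Not covered: Q2, Q4, Q5, Q7, Q8 — 5 elements.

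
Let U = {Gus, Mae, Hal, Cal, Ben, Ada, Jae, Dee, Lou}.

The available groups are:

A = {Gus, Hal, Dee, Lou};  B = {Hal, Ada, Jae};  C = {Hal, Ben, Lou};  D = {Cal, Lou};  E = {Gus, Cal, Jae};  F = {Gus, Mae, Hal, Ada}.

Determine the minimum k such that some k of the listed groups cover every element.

Take {A, C, E, F}. Their union is {Gus, Mae, Hal, Cal, Ben, Ada, Jae, Dee, Lou}, which is all 9 elements.
Only F contains Mae, so F is forced; the remaining 5 elements need at least 3 more groups (each remaining group adds at most 2) — so at least 4 groups are needed, and 4 is optimal.

4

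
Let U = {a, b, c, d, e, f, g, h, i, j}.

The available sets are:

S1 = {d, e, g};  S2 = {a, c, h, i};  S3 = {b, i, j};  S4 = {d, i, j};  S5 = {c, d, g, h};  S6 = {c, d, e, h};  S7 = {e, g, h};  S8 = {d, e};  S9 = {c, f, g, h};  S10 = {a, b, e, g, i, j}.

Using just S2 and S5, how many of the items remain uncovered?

4

Union of S2, S5 = {a, c, d, g, h, i}.
Not covered: b, e, f, j — 4 items.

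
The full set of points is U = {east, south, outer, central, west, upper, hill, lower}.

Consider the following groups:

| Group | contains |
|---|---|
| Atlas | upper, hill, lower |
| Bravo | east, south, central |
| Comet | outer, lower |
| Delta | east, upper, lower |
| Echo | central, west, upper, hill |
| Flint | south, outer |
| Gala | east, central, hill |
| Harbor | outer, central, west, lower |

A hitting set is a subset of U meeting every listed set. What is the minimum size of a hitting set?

Take H = {outer, central, lower}. Each listed group contains at least one of these, so H is a hitting set of size 3.
No choice of 2 points meets every group, so 3 is the minimum.

3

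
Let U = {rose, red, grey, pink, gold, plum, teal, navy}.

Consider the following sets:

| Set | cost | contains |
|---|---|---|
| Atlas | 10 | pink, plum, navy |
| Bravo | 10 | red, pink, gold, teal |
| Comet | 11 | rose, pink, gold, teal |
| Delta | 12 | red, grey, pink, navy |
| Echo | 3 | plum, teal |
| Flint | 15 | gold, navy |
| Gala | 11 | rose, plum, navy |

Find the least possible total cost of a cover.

Comet, Delta, Echo together cover every element (Comet ∪ Delta ∪ Echo = {rose, red, grey, pink, gold, plum, teal, navy}); total cost 11 + 12 + 3 = 26.
No covering selection has total cost below 26.

26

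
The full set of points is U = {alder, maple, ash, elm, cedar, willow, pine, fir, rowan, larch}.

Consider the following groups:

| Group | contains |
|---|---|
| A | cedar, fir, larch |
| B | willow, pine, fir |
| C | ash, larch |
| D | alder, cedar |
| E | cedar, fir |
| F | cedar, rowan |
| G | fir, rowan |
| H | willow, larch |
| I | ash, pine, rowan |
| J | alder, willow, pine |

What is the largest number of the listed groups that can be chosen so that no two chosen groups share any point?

C, D, G are pairwise disjoint (C={ash,larch}; D={alder,cedar}; G={fir,rowan}).
Every remaining group overlaps one of these, and no 4 of the listed groups are pairwise disjoint, so 3 is the maximum.

3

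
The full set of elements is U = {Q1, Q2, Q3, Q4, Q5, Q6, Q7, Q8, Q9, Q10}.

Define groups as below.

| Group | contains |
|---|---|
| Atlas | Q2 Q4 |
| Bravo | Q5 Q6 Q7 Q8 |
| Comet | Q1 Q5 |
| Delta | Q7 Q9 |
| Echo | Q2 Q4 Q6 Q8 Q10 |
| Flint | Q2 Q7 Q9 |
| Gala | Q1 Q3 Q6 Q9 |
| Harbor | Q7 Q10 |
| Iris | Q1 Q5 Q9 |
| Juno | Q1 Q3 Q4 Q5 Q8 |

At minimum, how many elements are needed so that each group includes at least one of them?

The 3 elements {Q1, Q4, Q7} hit every group.
The groups Atlas, Gala, Harbor are pairwise disjoint, so any hitting set needs a separate element for each — at least 3. Hence 3 is optimal.

3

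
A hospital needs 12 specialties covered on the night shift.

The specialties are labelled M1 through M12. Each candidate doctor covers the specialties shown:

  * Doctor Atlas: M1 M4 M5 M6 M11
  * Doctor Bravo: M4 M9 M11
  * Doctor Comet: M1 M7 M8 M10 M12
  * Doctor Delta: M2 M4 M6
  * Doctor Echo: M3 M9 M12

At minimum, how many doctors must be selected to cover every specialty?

Take {Atlas, Comet, Delta, Echo}. Their union is {M1, M2, M3, M4, M5, M6, M7, M8, M9, M10, M11, M12}, which is all 12 specialties.
No 3 of the 5 doctors cover everything (all 10 combinations miss at least one specialty), so 4 is optimal.

4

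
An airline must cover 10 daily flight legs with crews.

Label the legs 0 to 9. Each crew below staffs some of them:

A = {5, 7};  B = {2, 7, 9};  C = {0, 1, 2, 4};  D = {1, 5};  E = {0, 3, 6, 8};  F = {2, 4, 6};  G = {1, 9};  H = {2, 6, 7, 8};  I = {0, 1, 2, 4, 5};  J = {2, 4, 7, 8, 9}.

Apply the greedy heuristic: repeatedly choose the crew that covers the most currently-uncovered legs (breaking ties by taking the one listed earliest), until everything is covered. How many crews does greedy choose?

Greedy: pick I (covers 5 new) → pick E (covers 3 new) → pick B (covers 2 new). Total picks: 3.

3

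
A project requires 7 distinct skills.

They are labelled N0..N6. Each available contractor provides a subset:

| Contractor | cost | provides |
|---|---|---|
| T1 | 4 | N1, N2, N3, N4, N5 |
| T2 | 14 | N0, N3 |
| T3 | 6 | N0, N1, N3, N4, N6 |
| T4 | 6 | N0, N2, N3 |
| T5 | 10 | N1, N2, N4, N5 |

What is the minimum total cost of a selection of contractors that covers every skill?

T1, T3 together cover every skill (T1 ∪ T3 = {N0, N1, N2, N3, N4, N5, N6}); total cost 4 + 6 = 10.
No covering selection has total cost below 10.

10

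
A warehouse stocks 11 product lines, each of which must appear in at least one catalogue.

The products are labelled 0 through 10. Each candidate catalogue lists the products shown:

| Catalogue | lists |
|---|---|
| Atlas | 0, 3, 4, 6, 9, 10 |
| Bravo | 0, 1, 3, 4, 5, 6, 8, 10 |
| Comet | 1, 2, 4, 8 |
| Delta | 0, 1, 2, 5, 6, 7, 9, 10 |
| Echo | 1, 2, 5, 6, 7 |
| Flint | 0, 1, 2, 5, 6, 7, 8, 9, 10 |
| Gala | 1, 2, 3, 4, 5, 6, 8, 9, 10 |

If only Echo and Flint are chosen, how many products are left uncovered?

2

Union of Echo, Flint = {0, 1, 2, 5, 6, 7, 8, 9, 10}.
Not covered: 3, 4 — 2 products.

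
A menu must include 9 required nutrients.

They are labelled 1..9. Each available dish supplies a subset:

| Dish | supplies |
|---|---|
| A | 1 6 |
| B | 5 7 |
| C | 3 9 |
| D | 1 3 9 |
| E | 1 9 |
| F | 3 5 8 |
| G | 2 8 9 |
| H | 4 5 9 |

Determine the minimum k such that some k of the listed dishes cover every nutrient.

A and B and D and G and H together: A ∪ B ∪ D ∪ G ∪ H = {1, 2, 3, 4, 5, 6, 7, 8, 9} — every nutrient is covered.
No 4 of the 8 dishes cover everything (all 70 combinations miss at least one nutrient), so 5 is optimal.

5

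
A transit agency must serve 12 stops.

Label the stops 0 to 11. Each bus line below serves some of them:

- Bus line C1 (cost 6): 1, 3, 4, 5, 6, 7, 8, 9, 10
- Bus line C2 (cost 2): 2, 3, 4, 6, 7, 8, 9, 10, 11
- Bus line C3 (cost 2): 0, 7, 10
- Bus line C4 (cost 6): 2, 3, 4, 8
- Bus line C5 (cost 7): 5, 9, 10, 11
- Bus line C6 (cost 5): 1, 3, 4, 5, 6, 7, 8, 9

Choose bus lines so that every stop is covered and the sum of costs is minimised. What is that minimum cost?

C2, C3, C6 together cover every stop (C2 ∪ C3 ∪ C6 = {0, 1, 2, 3, 4, 5, 6, 7, 8, 9, 10, 11}); total cost 2 + 2 + 5 = 9.
No covering selection has total cost below 9.

9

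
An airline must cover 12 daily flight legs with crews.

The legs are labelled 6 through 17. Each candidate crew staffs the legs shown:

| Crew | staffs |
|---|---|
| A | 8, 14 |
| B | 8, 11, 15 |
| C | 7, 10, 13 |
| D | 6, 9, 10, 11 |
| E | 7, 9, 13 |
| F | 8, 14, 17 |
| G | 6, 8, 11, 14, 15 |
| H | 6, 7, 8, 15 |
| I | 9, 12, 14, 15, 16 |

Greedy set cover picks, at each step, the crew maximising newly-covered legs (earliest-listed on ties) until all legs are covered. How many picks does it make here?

4

Greedy: pick G (covers 5 new) → pick C (covers 3 new) → pick I (covers 3 new) → pick F (covers 1 new). Total picks: 4.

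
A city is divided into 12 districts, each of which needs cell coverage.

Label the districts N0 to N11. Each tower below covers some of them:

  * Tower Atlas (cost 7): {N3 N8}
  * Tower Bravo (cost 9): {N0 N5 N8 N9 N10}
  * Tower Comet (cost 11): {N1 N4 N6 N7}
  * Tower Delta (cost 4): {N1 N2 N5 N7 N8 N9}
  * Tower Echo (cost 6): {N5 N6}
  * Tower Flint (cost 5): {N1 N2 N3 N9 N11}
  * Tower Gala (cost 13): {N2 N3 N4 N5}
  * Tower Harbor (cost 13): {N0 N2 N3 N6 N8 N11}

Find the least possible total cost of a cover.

25

Bravo, Comet, Flint together cover every district (Bravo ∪ Comet ∪ Flint = {N0, N1, N2, N3, N4, N5, N6, N7, N8, N9, N10, N11}); total cost 9 + 11 + 5 = 25.
The greedy pick Delta, Flint, Bravo, Comet costs 29; no covering selection beats 25.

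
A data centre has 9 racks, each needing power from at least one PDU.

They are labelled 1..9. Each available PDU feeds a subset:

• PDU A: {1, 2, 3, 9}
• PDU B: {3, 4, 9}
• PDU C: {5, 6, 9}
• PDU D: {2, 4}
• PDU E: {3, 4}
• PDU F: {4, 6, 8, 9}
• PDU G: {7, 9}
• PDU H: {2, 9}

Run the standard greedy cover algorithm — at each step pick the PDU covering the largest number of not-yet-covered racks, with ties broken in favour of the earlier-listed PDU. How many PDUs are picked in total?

4

Greedy: pick A (covers 4 new) → pick F (covers 3 new) → pick C (covers 1 new) → pick G (covers 1 new). Total picks: 4.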